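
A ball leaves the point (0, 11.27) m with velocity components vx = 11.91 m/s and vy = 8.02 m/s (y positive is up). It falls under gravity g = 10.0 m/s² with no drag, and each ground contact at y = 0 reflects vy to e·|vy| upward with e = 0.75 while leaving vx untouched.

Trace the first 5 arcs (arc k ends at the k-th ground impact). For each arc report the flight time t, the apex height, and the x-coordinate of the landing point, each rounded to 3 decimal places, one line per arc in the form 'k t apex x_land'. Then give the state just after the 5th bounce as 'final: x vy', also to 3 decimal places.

Arc 1: start y=11.270, vy=8.020 → t=2.504, apex=14.486, x_land=29.824, impact vy=-17.021
  bounce: vy ← 0.75·17.021 = 12.766
Arc 2: start y=0.000, vy=12.766 → t=2.553, apex=8.148, x_land=60.232, impact vy=-12.766
  bounce: vy ← 0.75·12.766 = 9.574
Arc 3: start y=0.000, vy=9.574 → t=1.915, apex=4.583, x_land=83.039, impact vy=-9.574
  bounce: vy ← 0.75·9.574 = 7.181
Arc 4: start y=0.000, vy=7.181 → t=1.436, apex=2.578, x_land=100.143, impact vy=-7.181
  bounce: vy ← 0.75·7.181 = 5.386
Arc 5: start y=0.000, vy=5.386 → t=1.077, apex=1.450, x_land=112.972, impact vy=-5.386
  bounce: vy ← 0.75·5.386 = 4.039

1 2.504 14.486 29.824
2 2.553 8.148 60.232
3 1.915 4.583 83.039
4 1.436 2.578 100.143
5 1.077 1.450 112.972
final: 112.972 4.039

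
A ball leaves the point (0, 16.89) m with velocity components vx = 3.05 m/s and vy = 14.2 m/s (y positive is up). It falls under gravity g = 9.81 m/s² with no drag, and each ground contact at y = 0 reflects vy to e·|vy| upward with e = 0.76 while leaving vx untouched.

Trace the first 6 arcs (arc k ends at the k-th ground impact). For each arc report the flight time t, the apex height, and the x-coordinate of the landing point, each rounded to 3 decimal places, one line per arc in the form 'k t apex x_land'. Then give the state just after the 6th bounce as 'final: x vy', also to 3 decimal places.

1 3.801 27.167 11.593
2 3.577 15.692 22.503
3 2.719 9.064 30.795
4 2.066 5.235 37.097
5 1.570 3.024 41.887
6 1.193 1.747 45.527
final: 45.527 4.449

Arc 1: start y=16.890, vy=14.200 → t=3.801, apex=27.167, x_land=11.593, impact vy=-23.087
  bounce: vy ← 0.76·23.087 = 17.546
Arc 2: start y=0.000, vy=17.546 → t=3.577, apex=15.692, x_land=22.503, impact vy=-17.546
  bounce: vy ← 0.76·17.546 = 13.335
Arc 3: start y=0.000, vy=13.335 → t=2.719, apex=9.064, x_land=30.795, impact vy=-13.335
  bounce: vy ← 0.76·13.335 = 10.135
Arc 4: start y=0.000, vy=10.135 → t=2.066, apex=5.235, x_land=37.097, impact vy=-10.135
  bounce: vy ← 0.76·10.135 = 7.702
Arc 5: start y=0.000, vy=7.702 → t=1.570, apex=3.024, x_land=41.887, impact vy=-7.702
  bounce: vy ← 0.76·7.702 = 5.854
Arc 6: start y=0.000, vy=5.854 → t=1.193, apex=1.747, x_land=45.527, impact vy=-5.854
  bounce: vy ← 0.76·5.854 = 4.449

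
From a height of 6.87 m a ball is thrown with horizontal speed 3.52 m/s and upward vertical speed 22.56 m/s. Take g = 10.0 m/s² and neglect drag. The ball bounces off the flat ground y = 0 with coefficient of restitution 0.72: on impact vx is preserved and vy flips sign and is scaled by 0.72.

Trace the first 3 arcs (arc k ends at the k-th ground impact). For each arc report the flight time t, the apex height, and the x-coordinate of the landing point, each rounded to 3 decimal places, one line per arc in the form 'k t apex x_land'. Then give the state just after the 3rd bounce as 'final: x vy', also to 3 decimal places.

Arc 1: start y=6.870, vy=22.560 → t=4.798, apex=32.318, x_land=16.890, impact vy=-25.423
  bounce: vy ← 0.72·25.423 = 18.305
Arc 2: start y=0.000, vy=18.305 → t=3.661, apex=16.753, x_land=29.777, impact vy=-18.305
  bounce: vy ← 0.72·18.305 = 13.180
Arc 3: start y=0.000, vy=13.180 → t=2.636, apex=8.685, x_land=39.055, impact vy=-13.180
  bounce: vy ← 0.72·13.180 = 9.489

1 4.798 32.318 16.890
2 3.661 16.753 29.777
3 2.636 8.685 39.055
final: 39.055 9.489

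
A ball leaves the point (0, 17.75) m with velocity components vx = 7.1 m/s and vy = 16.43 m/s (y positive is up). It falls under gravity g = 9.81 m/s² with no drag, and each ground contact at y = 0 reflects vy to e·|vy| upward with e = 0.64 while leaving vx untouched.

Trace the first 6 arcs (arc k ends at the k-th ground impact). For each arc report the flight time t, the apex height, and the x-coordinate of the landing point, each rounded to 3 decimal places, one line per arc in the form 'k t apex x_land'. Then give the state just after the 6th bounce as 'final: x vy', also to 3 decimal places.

1 4.209 31.509 29.886
2 3.244 12.906 52.920
3 2.076 5.286 67.662
4 1.329 2.165 77.096
5 0.850 0.887 83.134
6 0.544 0.363 86.999
final: 86.999 1.709

Arc 1: start y=17.750, vy=16.430 → t=4.209, apex=31.509, x_land=29.886, impact vy=-24.864
  bounce: vy ← 0.64·24.864 = 15.913
Arc 2: start y=0.000, vy=15.913 → t=3.244, apex=12.906, x_land=52.920, impact vy=-15.913
  bounce: vy ← 0.64·15.913 = 10.184
Arc 3: start y=0.000, vy=10.184 → t=2.076, apex=5.286, x_land=67.662, impact vy=-10.184
  bounce: vy ← 0.64·10.184 = 6.518
Arc 4: start y=0.000, vy=6.518 → t=1.329, apex=2.165, x_land=77.096, impact vy=-6.518
  bounce: vy ← 0.64·6.518 = 4.171
Arc 5: start y=0.000, vy=4.171 → t=0.850, apex=0.887, x_land=83.134, impact vy=-4.171
  bounce: vy ← 0.64·4.171 = 2.670
Arc 6: start y=0.000, vy=2.670 → t=0.544, apex=0.363, x_land=86.999, impact vy=-2.670
  bounce: vy ← 0.64·2.670 = 1.709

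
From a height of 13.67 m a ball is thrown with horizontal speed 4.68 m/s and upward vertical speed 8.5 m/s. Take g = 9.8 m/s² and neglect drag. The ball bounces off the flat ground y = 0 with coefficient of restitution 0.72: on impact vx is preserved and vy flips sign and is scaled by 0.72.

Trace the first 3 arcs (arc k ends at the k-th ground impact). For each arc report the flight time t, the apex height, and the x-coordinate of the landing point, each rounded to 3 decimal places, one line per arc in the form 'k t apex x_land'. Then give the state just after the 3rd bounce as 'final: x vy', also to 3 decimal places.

1 2.749 17.356 12.867
2 2.710 8.997 25.551
3 1.951 4.664 34.683
final: 34.683 6.884

Arc 1: start y=13.670, vy=8.500 → t=2.749, apex=17.356, x_land=12.867, impact vy=-18.444
  bounce: vy ← 0.72·18.444 = 13.280
Arc 2: start y=0.000, vy=13.280 → t=2.710, apex=8.997, x_land=25.551, impact vy=-13.280
  bounce: vy ← 0.72·13.280 = 9.561
Arc 3: start y=0.000, vy=9.561 → t=1.951, apex=4.664, x_land=34.683, impact vy=-9.561
  bounce: vy ← 0.72·9.561 = 6.884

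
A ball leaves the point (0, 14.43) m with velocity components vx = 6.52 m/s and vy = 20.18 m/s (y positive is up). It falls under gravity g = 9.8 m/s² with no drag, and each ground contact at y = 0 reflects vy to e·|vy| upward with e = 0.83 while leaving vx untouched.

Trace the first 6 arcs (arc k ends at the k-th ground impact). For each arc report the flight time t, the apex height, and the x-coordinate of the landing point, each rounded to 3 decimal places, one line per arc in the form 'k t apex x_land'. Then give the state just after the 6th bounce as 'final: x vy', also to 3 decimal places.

Arc 1: start y=14.430, vy=20.180 → t=4.740, apex=35.207, x_land=30.903, impact vy=-26.269
  bounce: vy ← 0.83·26.269 = 21.803
Arc 2: start y=0.000, vy=21.803 → t=4.450, apex=24.254, x_land=59.915, impact vy=-21.803
  bounce: vy ← 0.83·21.803 = 18.097
Arc 3: start y=0.000, vy=18.097 → t=3.693, apex=16.709, x_land=83.994, impact vy=-18.097
  bounce: vy ← 0.83·18.097 = 15.020
Arc 4: start y=0.000, vy=15.020 → t=3.065, apex=11.511, x_land=103.980, impact vy=-15.020
  bounce: vy ← 0.83·15.020 = 12.467
Arc 5: start y=0.000, vy=12.467 → t=2.544, apex=7.930, x_land=120.569, impact vy=-12.467
  bounce: vy ← 0.83·12.467 = 10.347
Arc 6: start y=0.000, vy=10.347 → t=2.112, apex=5.463, x_land=134.337, impact vy=-10.347
  bounce: vy ← 0.83·10.347 = 8.588

1 4.740 35.207 30.903
2 4.450 24.254 59.915
3 3.693 16.709 83.994
4 3.065 11.511 103.980
5 2.544 7.930 120.569
6 2.112 5.463 134.337
final: 134.337 8.588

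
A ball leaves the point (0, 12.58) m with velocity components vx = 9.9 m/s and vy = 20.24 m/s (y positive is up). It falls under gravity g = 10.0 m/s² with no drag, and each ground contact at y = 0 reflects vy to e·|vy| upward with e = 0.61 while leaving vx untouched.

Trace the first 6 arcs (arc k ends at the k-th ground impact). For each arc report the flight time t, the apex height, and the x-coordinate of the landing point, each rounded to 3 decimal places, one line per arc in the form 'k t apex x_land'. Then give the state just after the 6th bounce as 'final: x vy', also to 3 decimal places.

1 4.595 33.063 45.495
2 3.137 12.303 76.554
3 1.914 4.578 95.500
4 1.167 1.703 107.056
5 0.712 0.634 114.106
6 0.434 0.236 118.406
final: 118.406 1.325

Arc 1: start y=12.580, vy=20.240 → t=4.595, apex=33.063, x_land=45.495, impact vy=-25.715
  bounce: vy ← 0.61·25.715 = 15.686
Arc 2: start y=0.000, vy=15.686 → t=3.137, apex=12.303, x_land=76.554, impact vy=-15.686
  bounce: vy ← 0.61·15.686 = 9.569
Arc 3: start y=0.000, vy=9.569 → t=1.914, apex=4.578, x_land=95.500, impact vy=-9.569
  bounce: vy ← 0.61·9.569 = 5.837
Arc 4: start y=0.000, vy=5.837 → t=1.167, apex=1.703, x_land=107.056, impact vy=-5.837
  bounce: vy ← 0.61·5.837 = 3.560
Arc 5: start y=0.000, vy=3.560 → t=0.712, apex=0.634, x_land=114.106, impact vy=-3.560
  bounce: vy ← 0.61·3.560 = 2.172
Arc 6: start y=0.000, vy=2.172 → t=0.434, apex=0.236, x_land=118.406, impact vy=-2.172
  bounce: vy ← 0.61·2.172 = 1.325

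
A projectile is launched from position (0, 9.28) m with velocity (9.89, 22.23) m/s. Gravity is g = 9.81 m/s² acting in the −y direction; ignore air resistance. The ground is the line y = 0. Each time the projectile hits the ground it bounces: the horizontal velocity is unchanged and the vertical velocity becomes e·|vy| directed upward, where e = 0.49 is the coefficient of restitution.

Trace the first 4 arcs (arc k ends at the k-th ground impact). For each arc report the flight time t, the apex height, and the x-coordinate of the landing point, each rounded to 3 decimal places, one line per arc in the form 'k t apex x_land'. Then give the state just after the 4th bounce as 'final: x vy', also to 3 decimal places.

Arc 1: start y=9.280, vy=22.230 → t=4.917, apex=34.467, x_land=48.628, impact vy=-26.005
  bounce: vy ← 0.49·26.005 = 12.742
Arc 2: start y=0.000, vy=12.742 → t=2.598, apex=8.276, x_land=74.321, impact vy=-12.742
  bounce: vy ← 0.49·12.742 = 6.244
Arc 3: start y=0.000, vy=6.244 → t=1.273, apex=1.987, x_land=86.910, impact vy=-6.244
  bounce: vy ← 0.49·6.244 = 3.059
Arc 4: start y=0.000, vy=3.059 → t=0.624, apex=0.477, x_land=93.079, impact vy=-3.059
  bounce: vy ← 0.49·3.059 = 1.499

1 4.917 34.467 48.628
2 2.598 8.276 74.321
3 1.273 1.987 86.910
4 0.624 0.477 93.079
final: 93.079 1.499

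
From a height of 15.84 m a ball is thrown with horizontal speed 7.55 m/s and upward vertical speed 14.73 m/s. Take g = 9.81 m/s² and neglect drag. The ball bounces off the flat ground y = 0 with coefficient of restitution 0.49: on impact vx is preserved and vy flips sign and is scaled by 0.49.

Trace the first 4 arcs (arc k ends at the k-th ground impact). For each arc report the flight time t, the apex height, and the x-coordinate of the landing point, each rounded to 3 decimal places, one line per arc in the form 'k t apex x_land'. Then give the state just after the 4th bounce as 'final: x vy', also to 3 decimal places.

1 3.843 26.899 29.017
2 2.295 6.458 46.344
3 1.125 1.551 54.834
4 0.551 0.372 58.994
final: 58.994 1.324

Arc 1: start y=15.840, vy=14.730 → t=3.843, apex=26.899, x_land=29.017, impact vy=-22.973
  bounce: vy ← 0.49·22.973 = 11.257
Arc 2: start y=0.000, vy=11.257 → t=2.295, apex=6.458, x_land=46.344, impact vy=-11.257
  bounce: vy ← 0.49·11.257 = 5.516
Arc 3: start y=0.000, vy=5.516 → t=1.125, apex=1.551, x_land=54.834, impact vy=-5.516
  bounce: vy ← 0.49·5.516 = 2.703
Arc 4: start y=0.000, vy=2.703 → t=0.551, apex=0.372, x_land=58.994, impact vy=-2.703
  bounce: vy ← 0.49·2.703 = 1.324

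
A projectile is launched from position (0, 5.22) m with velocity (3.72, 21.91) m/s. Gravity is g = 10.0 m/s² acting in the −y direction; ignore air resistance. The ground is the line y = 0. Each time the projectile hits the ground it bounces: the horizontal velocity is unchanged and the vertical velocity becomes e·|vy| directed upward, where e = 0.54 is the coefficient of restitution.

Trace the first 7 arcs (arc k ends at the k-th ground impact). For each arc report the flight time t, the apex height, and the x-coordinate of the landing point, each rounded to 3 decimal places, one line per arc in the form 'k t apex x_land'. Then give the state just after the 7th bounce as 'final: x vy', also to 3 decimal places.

1 4.609 29.222 17.144
2 2.611 8.521 26.856
3 1.410 2.485 32.101
4 0.761 0.725 34.934
5 0.411 0.211 36.463
6 0.222 0.062 37.289
7 0.120 0.018 37.735
final: 37.735 0.324

Arc 1: start y=5.220, vy=21.910 → t=4.609, apex=29.222, x_land=17.144, impact vy=-24.175
  bounce: vy ← 0.54·24.175 = 13.055
Arc 2: start y=0.000, vy=13.055 → t=2.611, apex=8.521, x_land=26.856, impact vy=-13.055
  bounce: vy ← 0.54·13.055 = 7.050
Arc 3: start y=0.000, vy=7.050 → t=1.410, apex=2.485, x_land=32.101, impact vy=-7.050
  bounce: vy ← 0.54·7.050 = 3.807
Arc 4: start y=0.000, vy=3.807 → t=0.761, apex=0.725, x_land=34.934, impact vy=-3.807
  bounce: vy ← 0.54·3.807 = 2.056
Arc 5: start y=0.000, vy=2.056 → t=0.411, apex=0.211, x_land=36.463, impact vy=-2.056
  bounce: vy ← 0.54·2.056 = 1.110
Arc 6: start y=0.000, vy=1.110 → t=0.222, apex=0.062, x_land=37.289, impact vy=-1.110
  bounce: vy ← 0.54·1.110 = 0.599
Arc 7: start y=0.000, vy=0.599 → t=0.120, apex=0.018, x_land=37.735, impact vy=-0.599
  bounce: vy ← 0.54·0.599 = 0.324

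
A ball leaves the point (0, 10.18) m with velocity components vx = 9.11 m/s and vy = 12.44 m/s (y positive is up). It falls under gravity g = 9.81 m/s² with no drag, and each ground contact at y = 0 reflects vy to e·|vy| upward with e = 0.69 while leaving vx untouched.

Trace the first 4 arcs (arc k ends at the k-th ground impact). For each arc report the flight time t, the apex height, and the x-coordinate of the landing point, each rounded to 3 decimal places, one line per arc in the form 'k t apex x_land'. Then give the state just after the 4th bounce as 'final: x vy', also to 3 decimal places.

1 3.187 18.068 29.037
2 2.649 8.602 53.165
3 1.828 4.095 69.814
4 1.261 1.950 81.301
final: 81.301 4.268

Arc 1: start y=10.180, vy=12.440 → t=3.187, apex=18.068, x_land=29.037, impact vy=-18.828
  bounce: vy ← 0.69·18.828 = 12.991
Arc 2: start y=0.000, vy=12.991 → t=2.649, apex=8.602, x_land=53.165, impact vy=-12.991
  bounce: vy ← 0.69·12.991 = 8.964
Arc 3: start y=0.000, vy=8.964 → t=1.828, apex=4.095, x_land=69.814, impact vy=-8.964
  bounce: vy ← 0.69·8.964 = 6.185
Arc 4: start y=0.000, vy=6.185 → t=1.261, apex=1.950, x_land=81.301, impact vy=-6.185
  bounce: vy ← 0.69·6.185 = 4.268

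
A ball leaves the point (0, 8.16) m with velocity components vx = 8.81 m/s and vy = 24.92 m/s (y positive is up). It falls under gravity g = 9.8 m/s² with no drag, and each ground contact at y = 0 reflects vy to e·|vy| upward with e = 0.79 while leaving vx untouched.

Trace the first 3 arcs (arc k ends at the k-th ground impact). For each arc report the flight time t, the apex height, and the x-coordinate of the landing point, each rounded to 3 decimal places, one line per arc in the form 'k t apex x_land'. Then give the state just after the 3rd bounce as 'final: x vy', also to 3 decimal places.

1 5.394 39.844 47.525
2 4.505 24.867 87.218
3 3.559 15.519 118.576
final: 118.576 13.778

Arc 1: start y=8.160, vy=24.920 → t=5.394, apex=39.844, x_land=47.525, impact vy=-27.945
  bounce: vy ← 0.79·27.945 = 22.077
Arc 2: start y=0.000, vy=22.077 → t=4.505, apex=24.867, x_land=87.218, impact vy=-22.077
  bounce: vy ← 0.79·22.077 = 17.441
Arc 3: start y=0.000, vy=17.441 → t=3.559, apex=15.519, x_land=118.576, impact vy=-17.441
  bounce: vy ← 0.79·17.441 = 13.778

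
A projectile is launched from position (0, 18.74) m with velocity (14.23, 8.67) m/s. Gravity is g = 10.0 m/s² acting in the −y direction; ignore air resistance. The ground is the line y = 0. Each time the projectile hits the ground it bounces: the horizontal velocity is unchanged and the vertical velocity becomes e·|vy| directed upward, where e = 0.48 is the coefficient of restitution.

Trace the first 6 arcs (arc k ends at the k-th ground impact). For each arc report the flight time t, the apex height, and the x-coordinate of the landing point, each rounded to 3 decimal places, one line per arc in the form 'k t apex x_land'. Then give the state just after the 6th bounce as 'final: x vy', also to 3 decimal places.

Arc 1: start y=18.740, vy=8.670 → t=2.988, apex=22.498, x_land=42.523, impact vy=-21.212
  bounce: vy ← 0.48·21.212 = 10.182
Arc 2: start y=0.000, vy=10.182 → t=2.036, apex=5.184, x_land=71.501, impact vy=-10.182
  bounce: vy ← 0.48·10.182 = 4.887
Arc 3: start y=0.000, vy=4.887 → t=0.977, apex=1.194, x_land=85.410, impact vy=-4.887
  bounce: vy ← 0.48·4.887 = 2.346
Arc 4: start y=0.000, vy=2.346 → t=0.469, apex=0.275, x_land=92.087, impact vy=-2.346
  bounce: vy ← 0.48·2.346 = 1.126
Arc 5: start y=0.000, vy=1.126 → t=0.225, apex=0.063, x_land=95.291, impact vy=-1.126
  bounce: vy ← 0.48·1.126 = 0.541
Arc 6: start y=0.000, vy=0.541 → t=0.108, apex=0.015, x_land=96.830, impact vy=-0.541
  bounce: vy ← 0.48·0.541 = 0.259

1 2.988 22.498 42.523
2 2.036 5.184 71.501
3 0.977 1.194 85.410
4 0.469 0.275 92.087
5 0.225 0.063 95.291
6 0.108 0.015 96.830
final: 96.830 0.259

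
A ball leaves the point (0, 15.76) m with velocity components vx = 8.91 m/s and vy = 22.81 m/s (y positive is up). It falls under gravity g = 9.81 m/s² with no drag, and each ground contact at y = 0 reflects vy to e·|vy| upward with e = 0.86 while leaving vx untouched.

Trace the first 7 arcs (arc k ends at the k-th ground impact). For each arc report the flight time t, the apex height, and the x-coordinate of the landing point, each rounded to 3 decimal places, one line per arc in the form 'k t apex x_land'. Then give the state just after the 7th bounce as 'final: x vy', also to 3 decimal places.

1 5.261 42.279 46.876
2 5.050 31.269 91.869
3 4.343 23.127 130.564
4 3.735 17.105 163.841
5 3.212 12.651 192.459
6 2.762 9.356 217.071
7 2.376 6.920 238.237
final: 238.237 10.021

Arc 1: start y=15.760, vy=22.810 → t=5.261, apex=42.279, x_land=46.876, impact vy=-28.801
  bounce: vy ← 0.86·28.801 = 24.769
Arc 2: start y=0.000, vy=24.769 → t=5.050, apex=31.269, x_land=91.869, impact vy=-24.769
  bounce: vy ← 0.86·24.769 = 21.301
Arc 3: start y=0.000, vy=21.301 → t=4.343, apex=23.127, x_land=130.564, impact vy=-21.301
  bounce: vy ← 0.86·21.301 = 18.319
Arc 4: start y=0.000, vy=18.319 → t=3.735, apex=17.105, x_land=163.841, impact vy=-18.319
  bounce: vy ← 0.86·18.319 = 15.754
Arc 5: start y=0.000, vy=15.754 → t=3.212, apex=12.651, x_land=192.459, impact vy=-15.754
  bounce: vy ← 0.86·15.754 = 13.549
Arc 6: start y=0.000, vy=13.549 → t=2.762, apex=9.356, x_land=217.071, impact vy=-13.549
  bounce: vy ← 0.86·13.549 = 11.652
Arc 7: start y=0.000, vy=11.652 → t=2.376, apex=6.920, x_land=238.237, impact vy=-11.652
  bounce: vy ← 0.86·11.652 = 10.021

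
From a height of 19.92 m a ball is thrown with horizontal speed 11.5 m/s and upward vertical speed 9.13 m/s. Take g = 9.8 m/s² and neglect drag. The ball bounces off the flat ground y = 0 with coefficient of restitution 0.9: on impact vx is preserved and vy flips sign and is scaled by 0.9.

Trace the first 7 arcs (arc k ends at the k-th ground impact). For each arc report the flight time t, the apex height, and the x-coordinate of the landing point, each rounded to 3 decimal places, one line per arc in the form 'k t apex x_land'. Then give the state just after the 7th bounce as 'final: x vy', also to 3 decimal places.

1 3.153 24.173 36.256
2 3.998 19.580 82.233
3 3.598 15.860 123.612
4 3.238 12.846 160.853
5 2.915 10.406 194.370
6 2.623 8.429 224.535
7 2.361 6.827 251.684
final: 251.684 10.411

Arc 1: start y=19.920, vy=9.130 → t=3.153, apex=24.173, x_land=36.256, impact vy=-21.767
  bounce: vy ← 0.9·21.767 = 19.590
Arc 2: start y=0.000, vy=19.590 → t=3.998, apex=19.580, x_land=82.233, impact vy=-19.590
  bounce: vy ← 0.9·19.590 = 17.631
Arc 3: start y=0.000, vy=17.631 → t=3.598, apex=15.860, x_land=123.612, impact vy=-17.631
  bounce: vy ← 0.9·17.631 = 15.868
Arc 4: start y=0.000, vy=15.868 → t=3.238, apex=12.846, x_land=160.853, impact vy=-15.868
  bounce: vy ← 0.9·15.868 = 14.281
Arc 5: start y=0.000, vy=14.281 → t=2.915, apex=10.406, x_land=194.370, impact vy=-14.281
  bounce: vy ← 0.9·14.281 = 12.853
Arc 6: start y=0.000, vy=12.853 → t=2.623, apex=8.429, x_land=224.535, impact vy=-12.853
  bounce: vy ← 0.9·12.853 = 11.568
Arc 7: start y=0.000, vy=11.568 → t=2.361, apex=6.827, x_land=251.684, impact vy=-11.568
  bounce: vy ← 0.9·11.568 = 10.411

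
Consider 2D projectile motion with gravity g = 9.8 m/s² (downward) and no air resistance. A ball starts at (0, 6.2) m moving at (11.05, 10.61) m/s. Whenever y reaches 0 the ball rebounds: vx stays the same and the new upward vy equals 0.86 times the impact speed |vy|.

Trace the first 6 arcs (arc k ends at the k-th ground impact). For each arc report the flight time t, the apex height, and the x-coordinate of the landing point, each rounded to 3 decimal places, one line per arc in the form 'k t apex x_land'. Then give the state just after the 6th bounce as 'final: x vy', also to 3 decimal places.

1 2.644 11.943 29.215
2 2.685 8.833 58.888
3 2.309 6.533 84.406
4 1.986 4.832 106.352
5 1.708 3.574 125.226
6 1.469 2.643 141.457
final: 141.457 6.190

Arc 1: start y=6.200, vy=10.610 → t=2.644, apex=11.943, x_land=29.215, impact vy=-15.300
  bounce: vy ← 0.86·15.300 = 13.158
Arc 2: start y=0.000, vy=13.158 → t=2.685, apex=8.833, x_land=58.888, impact vy=-13.158
  bounce: vy ← 0.86·13.158 = 11.316
Arc 3: start y=0.000, vy=11.316 → t=2.309, apex=6.533, x_land=84.406, impact vy=-11.316
  bounce: vy ← 0.86·11.316 = 9.732
Arc 4: start y=0.000, vy=9.732 → t=1.986, apex=4.832, x_land=106.352, impact vy=-9.732
  bounce: vy ← 0.86·9.732 = 8.369
Arc 5: start y=0.000, vy=8.369 → t=1.708, apex=3.574, x_land=125.226, impact vy=-8.369
  bounce: vy ← 0.86·8.369 = 7.198
Arc 6: start y=0.000, vy=7.198 → t=1.469, apex=2.643, x_land=141.457, impact vy=-7.198
  bounce: vy ← 0.86·7.198 = 6.190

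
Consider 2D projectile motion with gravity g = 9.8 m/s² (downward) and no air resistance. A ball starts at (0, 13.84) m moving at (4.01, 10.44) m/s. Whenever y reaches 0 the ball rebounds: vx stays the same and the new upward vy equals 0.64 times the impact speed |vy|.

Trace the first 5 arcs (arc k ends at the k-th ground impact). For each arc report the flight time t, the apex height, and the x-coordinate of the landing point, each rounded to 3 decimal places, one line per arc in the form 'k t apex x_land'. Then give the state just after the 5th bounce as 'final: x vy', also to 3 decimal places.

1 3.055 19.401 12.251
2 2.547 7.947 22.464
3 1.630 3.255 29.001
4 1.043 1.333 33.184
5 0.668 0.546 35.862
final: 35.862 2.094

Arc 1: start y=13.840, vy=10.440 → t=3.055, apex=19.401, x_land=12.251, impact vy=-19.500
  bounce: vy ← 0.64·19.500 = 12.480
Arc 2: start y=0.000, vy=12.480 → t=2.547, apex=7.947, x_land=22.464, impact vy=-12.480
  bounce: vy ← 0.64·12.480 = 7.987
Arc 3: start y=0.000, vy=7.987 → t=1.630, apex=3.255, x_land=29.001, impact vy=-7.987
  bounce: vy ← 0.64·7.987 = 5.112
Arc 4: start y=0.000, vy=5.112 → t=1.043, apex=1.333, x_land=33.184, impact vy=-5.112
  bounce: vy ← 0.64·5.112 = 3.272
Arc 5: start y=0.000, vy=3.272 → t=0.668, apex=0.546, x_land=35.862, impact vy=-3.272
  bounce: vy ← 0.64·3.272 = 2.094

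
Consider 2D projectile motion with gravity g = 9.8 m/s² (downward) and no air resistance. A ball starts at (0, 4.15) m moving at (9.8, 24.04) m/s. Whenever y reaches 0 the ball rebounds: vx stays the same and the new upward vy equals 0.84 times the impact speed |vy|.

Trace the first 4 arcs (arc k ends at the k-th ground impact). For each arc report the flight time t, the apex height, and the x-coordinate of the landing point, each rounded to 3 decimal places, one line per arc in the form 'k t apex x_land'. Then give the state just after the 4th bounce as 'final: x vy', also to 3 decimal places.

Arc 1: start y=4.150, vy=24.040 → t=5.073, apex=33.636, x_land=49.716, impact vy=-25.676
  bounce: vy ← 0.84·25.676 = 21.568
Arc 2: start y=0.000, vy=21.568 → t=4.402, apex=23.733, x_land=92.852, impact vy=-21.568
  bounce: vy ← 0.84·21.568 = 18.117
Arc 3: start y=0.000, vy=18.117 → t=3.697, apex=16.746, x_land=129.086, impact vy=-18.117
  bounce: vy ← 0.84·18.117 = 15.218
Arc 4: start y=0.000, vy=15.218 → t=3.106, apex=11.816, x_land=159.523, impact vy=-15.218
  bounce: vy ← 0.84·15.218 = 12.783

1 5.073 33.636 49.716
2 4.402 23.733 92.852
3 3.697 16.746 129.086
4 3.106 11.816 159.523
final: 159.523 12.783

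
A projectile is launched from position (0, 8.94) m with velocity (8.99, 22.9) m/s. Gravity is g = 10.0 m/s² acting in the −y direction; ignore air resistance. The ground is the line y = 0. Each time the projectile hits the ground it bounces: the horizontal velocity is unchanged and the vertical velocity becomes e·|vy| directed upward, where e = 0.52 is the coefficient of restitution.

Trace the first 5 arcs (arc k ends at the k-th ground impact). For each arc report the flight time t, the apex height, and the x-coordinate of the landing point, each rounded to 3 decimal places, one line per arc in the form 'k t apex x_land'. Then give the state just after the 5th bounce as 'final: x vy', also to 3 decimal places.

1 4.942 35.160 44.427
2 2.758 9.507 69.220
3 1.434 2.571 82.113
4 0.746 0.695 88.817
5 0.388 0.188 92.303
final: 92.303 1.008

Arc 1: start y=8.940, vy=22.900 → t=4.942, apex=35.160, x_land=44.427, impact vy=-26.518
  bounce: vy ← 0.52·26.518 = 13.789
Arc 2: start y=0.000, vy=13.789 → t=2.758, apex=9.507, x_land=69.220, impact vy=-13.789
  bounce: vy ← 0.52·13.789 = 7.170
Arc 3: start y=0.000, vy=7.170 → t=1.434, apex=2.571, x_land=82.113, impact vy=-7.170
  bounce: vy ← 0.52·7.170 = 3.729
Arc 4: start y=0.000, vy=3.729 → t=0.746, apex=0.695, x_land=88.817, impact vy=-3.729
  bounce: vy ← 0.52·3.729 = 1.939
Arc 5: start y=0.000, vy=1.939 → t=0.388, apex=0.188, x_land=92.303, impact vy=-1.939
  bounce: vy ← 0.52·1.939 = 1.008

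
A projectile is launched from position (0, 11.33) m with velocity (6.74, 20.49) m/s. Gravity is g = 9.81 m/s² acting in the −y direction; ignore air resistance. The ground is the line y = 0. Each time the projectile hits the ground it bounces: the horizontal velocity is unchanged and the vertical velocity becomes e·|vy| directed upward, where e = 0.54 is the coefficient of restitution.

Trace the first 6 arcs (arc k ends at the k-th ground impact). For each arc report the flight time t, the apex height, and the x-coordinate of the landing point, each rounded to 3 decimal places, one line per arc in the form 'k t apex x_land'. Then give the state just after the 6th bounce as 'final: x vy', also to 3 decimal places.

1 4.672 32.729 31.488
2 2.790 9.544 50.291
3 1.506 2.783 60.445
4 0.813 0.812 65.928
5 0.439 0.237 68.888
6 0.237 0.069 70.487
final: 70.487 0.628

Arc 1: start y=11.330, vy=20.490 → t=4.672, apex=32.729, x_land=31.488, impact vy=-25.340
  bounce: vy ← 0.54·25.340 = 13.684
Arc 2: start y=0.000, vy=13.684 → t=2.790, apex=9.544, x_land=50.291, impact vy=-13.684
  bounce: vy ← 0.54·13.684 = 7.389
Arc 3: start y=0.000, vy=7.389 → t=1.506, apex=2.783, x_land=60.445, impact vy=-7.389
  bounce: vy ← 0.54·7.389 = 3.990
Arc 4: start y=0.000, vy=3.990 → t=0.813, apex=0.812, x_land=65.928, impact vy=-3.990
  bounce: vy ← 0.54·3.990 = 2.155
Arc 5: start y=0.000, vy=2.155 → t=0.439, apex=0.237, x_land=68.888, impact vy=-2.155
  bounce: vy ← 0.54·2.155 = 1.164
Arc 6: start y=0.000, vy=1.164 → t=0.237, apex=0.069, x_land=70.487, impact vy=-1.164
  bounce: vy ← 0.54·1.164 = 0.628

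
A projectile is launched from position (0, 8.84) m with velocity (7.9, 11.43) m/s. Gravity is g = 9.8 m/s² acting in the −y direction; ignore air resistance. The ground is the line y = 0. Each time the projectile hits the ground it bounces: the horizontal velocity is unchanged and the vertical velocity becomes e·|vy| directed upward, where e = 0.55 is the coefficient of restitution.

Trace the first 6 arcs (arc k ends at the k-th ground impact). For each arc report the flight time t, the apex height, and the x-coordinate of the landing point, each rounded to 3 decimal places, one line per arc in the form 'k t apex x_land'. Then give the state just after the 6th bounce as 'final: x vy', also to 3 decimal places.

1 2.945 15.506 23.267
2 1.957 4.690 38.726
3 1.076 1.419 47.228
4 0.592 0.429 51.904
5 0.326 0.130 54.476
6 0.179 0.039 55.890
final: 55.890 0.483

Arc 1: start y=8.840, vy=11.430 → t=2.945, apex=15.506, x_land=23.267, impact vy=-17.433
  bounce: vy ← 0.55·17.433 = 9.588
Arc 2: start y=0.000, vy=9.588 → t=1.957, apex=4.690, x_land=38.726, impact vy=-9.588
  bounce: vy ← 0.55·9.588 = 5.273
Arc 3: start y=0.000, vy=5.273 → t=1.076, apex=1.419, x_land=47.228, impact vy=-5.273
  bounce: vy ← 0.55·5.273 = 2.900
Arc 4: start y=0.000, vy=2.900 → t=0.592, apex=0.429, x_land=51.904, impact vy=-2.900
  bounce: vy ← 0.55·2.900 = 1.595
Arc 5: start y=0.000, vy=1.595 → t=0.326, apex=0.130, x_land=54.476, impact vy=-1.595
  bounce: vy ← 0.55·1.595 = 0.877
Arc 6: start y=0.000, vy=0.877 → t=0.179, apex=0.039, x_land=55.890, impact vy=-0.877
  bounce: vy ← 0.55·0.877 = 0.483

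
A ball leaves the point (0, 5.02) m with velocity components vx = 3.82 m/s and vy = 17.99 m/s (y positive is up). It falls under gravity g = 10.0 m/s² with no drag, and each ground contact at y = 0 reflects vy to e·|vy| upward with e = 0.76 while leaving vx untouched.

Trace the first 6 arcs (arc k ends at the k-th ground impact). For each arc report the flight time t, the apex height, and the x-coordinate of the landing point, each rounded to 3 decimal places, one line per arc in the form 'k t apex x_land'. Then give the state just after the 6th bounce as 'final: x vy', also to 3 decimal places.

1 3.858 21.202 14.738
2 3.130 12.246 26.695
3 2.379 7.073 35.782
4 1.808 4.086 42.688
5 1.374 2.360 47.937
6 1.044 1.363 51.926
final: 51.926 3.968

Arc 1: start y=5.020, vy=17.990 → t=3.858, apex=21.202, x_land=14.738, impact vy=-20.592
  bounce: vy ← 0.76·20.592 = 15.650
Arc 2: start y=0.000, vy=15.650 → t=3.130, apex=12.246, x_land=26.695, impact vy=-15.650
  bounce: vy ← 0.76·15.650 = 11.894
Arc 3: start y=0.000, vy=11.894 → t=2.379, apex=7.073, x_land=35.782, impact vy=-11.894
  bounce: vy ← 0.76·11.894 = 9.039
Arc 4: start y=0.000, vy=9.039 → t=1.808, apex=4.086, x_land=42.688, impact vy=-9.039
  bounce: vy ← 0.76·9.039 = 6.870
Arc 5: start y=0.000, vy=6.870 → t=1.374, apex=2.360, x_land=47.937, impact vy=-6.870
  bounce: vy ← 0.76·6.870 = 5.221
Arc 6: start y=0.000, vy=5.221 → t=1.044, apex=1.363, x_land=51.926, impact vy=-5.221
  bounce: vy ← 0.76·5.221 = 3.968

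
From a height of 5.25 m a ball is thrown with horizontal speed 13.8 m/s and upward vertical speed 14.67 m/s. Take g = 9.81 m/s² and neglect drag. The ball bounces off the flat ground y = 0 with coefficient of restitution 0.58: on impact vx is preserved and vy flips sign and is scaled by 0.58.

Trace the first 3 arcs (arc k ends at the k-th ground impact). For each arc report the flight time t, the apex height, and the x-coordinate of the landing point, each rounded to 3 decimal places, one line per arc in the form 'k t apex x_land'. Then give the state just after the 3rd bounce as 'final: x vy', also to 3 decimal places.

Arc 1: start y=5.250, vy=14.670 → t=3.314, apex=16.219, x_land=45.731, impact vy=-17.839
  bounce: vy ← 0.58·17.839 = 10.346
Arc 2: start y=0.000, vy=10.346 → t=2.109, apex=5.456, x_land=74.840, impact vy=-10.346
  bounce: vy ← 0.58·10.346 = 6.001
Arc 3: start y=0.000, vy=6.001 → t=1.223, apex=1.835, x_land=91.723, impact vy=-6.001
  bounce: vy ← 0.58·6.001 = 3.481

1 3.314 16.219 45.731
2 2.109 5.456 74.840
3 1.223 1.835 91.723
final: 91.723 3.481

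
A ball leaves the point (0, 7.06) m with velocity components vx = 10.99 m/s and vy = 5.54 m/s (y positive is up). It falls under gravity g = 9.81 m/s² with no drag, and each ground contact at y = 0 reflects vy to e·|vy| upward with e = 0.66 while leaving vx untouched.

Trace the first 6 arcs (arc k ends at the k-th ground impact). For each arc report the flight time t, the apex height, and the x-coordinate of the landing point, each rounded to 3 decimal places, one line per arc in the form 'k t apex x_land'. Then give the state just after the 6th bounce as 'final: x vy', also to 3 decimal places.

Arc 1: start y=7.060, vy=5.540 → t=1.891, apex=8.624, x_land=20.779, impact vy=-13.008
  bounce: vy ← 0.66·13.008 = 8.585
Arc 2: start y=0.000, vy=8.585 → t=1.750, apex=3.757, x_land=40.015, impact vy=-8.585
  bounce: vy ← 0.66·8.585 = 5.666
Arc 3: start y=0.000, vy=5.666 → t=1.155, apex=1.636, x_land=52.711, impact vy=-5.666
  bounce: vy ← 0.66·5.666 = 3.740
Arc 4: start y=0.000, vy=3.740 → t=0.762, apex=0.713, x_land=61.090, impact vy=-3.740
  bounce: vy ← 0.66·3.740 = 2.468
Arc 5: start y=0.000, vy=2.468 → t=0.503, apex=0.311, x_land=66.620, impact vy=-2.468
  bounce: vy ← 0.66·2.468 = 1.629
Arc 6: start y=0.000, vy=1.629 → t=0.332, apex=0.135, x_land=70.270, impact vy=-1.629
  bounce: vy ← 0.66·1.629 = 1.075

1 1.891 8.624 20.779
2 1.750 3.757 40.015
3 1.155 1.636 52.711
4 0.762 0.713 61.090
5 0.503 0.311 66.620
6 0.332 0.135 70.270
final: 70.270 1.075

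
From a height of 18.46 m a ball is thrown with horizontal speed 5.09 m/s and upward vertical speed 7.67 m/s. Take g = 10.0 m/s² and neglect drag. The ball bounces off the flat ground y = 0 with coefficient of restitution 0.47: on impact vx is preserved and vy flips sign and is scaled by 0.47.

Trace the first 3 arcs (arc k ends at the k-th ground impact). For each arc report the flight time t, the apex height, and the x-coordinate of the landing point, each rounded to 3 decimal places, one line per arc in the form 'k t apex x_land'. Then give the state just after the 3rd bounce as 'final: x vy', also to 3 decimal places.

1 2.836 21.401 14.435
2 1.945 4.728 24.333
3 0.914 1.044 28.986
final: 28.986 2.148

Arc 1: start y=18.460, vy=7.670 → t=2.836, apex=21.401, x_land=14.435, impact vy=-20.689
  bounce: vy ← 0.47·20.689 = 9.724
Arc 2: start y=0.000, vy=9.724 → t=1.945, apex=4.728, x_land=24.333, impact vy=-9.724
  bounce: vy ← 0.47·9.724 = 4.570
Arc 3: start y=0.000, vy=4.570 → t=0.914, apex=1.044, x_land=28.986, impact vy=-4.570
  bounce: vy ← 0.47·4.570 = 2.148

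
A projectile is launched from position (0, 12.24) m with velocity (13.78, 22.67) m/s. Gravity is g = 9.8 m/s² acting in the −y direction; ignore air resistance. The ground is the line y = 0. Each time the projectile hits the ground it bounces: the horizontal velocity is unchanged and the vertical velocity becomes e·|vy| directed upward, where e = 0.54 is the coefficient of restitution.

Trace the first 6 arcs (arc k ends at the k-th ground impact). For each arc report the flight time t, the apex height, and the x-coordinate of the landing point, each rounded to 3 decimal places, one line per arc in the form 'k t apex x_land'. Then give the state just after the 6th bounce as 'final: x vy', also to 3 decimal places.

1 5.115 38.461 70.483
2 3.026 11.215 112.178
3 1.634 3.270 134.694
4 0.882 0.954 146.852
5 0.476 0.278 153.417
6 0.257 0.081 156.963
final: 156.963 0.681

Arc 1: start y=12.240, vy=22.670 → t=5.115, apex=38.461, x_land=70.483, impact vy=-27.456
  bounce: vy ← 0.54·27.456 = 14.826
Arc 2: start y=0.000, vy=14.826 → t=3.026, apex=11.215, x_land=112.178, impact vy=-14.826
  bounce: vy ← 0.54·14.826 = 8.006
Arc 3: start y=0.000, vy=8.006 → t=1.634, apex=3.270, x_land=134.694, impact vy=-8.006
  bounce: vy ← 0.54·8.006 = 4.323
Arc 4: start y=0.000, vy=4.323 → t=0.882, apex=0.954, x_land=146.852, impact vy=-4.323
  bounce: vy ← 0.54·4.323 = 2.335
Arc 5: start y=0.000, vy=2.335 → t=0.476, apex=0.278, x_land=153.417, impact vy=-2.335
  bounce: vy ← 0.54·2.335 = 1.261
Arc 6: start y=0.000, vy=1.261 → t=0.257, apex=0.081, x_land=156.963, impact vy=-1.261
  bounce: vy ← 0.54·1.261 = 0.681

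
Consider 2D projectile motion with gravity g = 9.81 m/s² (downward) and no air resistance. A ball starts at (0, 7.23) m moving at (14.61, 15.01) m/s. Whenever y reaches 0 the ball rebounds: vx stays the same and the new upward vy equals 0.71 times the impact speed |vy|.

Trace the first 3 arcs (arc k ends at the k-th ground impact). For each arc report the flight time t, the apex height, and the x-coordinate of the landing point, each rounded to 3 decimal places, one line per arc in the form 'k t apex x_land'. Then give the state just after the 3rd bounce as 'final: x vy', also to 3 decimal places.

1 3.483 18.713 50.891
2 2.774 9.433 91.413
3 1.969 4.755 120.184
final: 120.184 6.858

Arc 1: start y=7.230, vy=15.010 → t=3.483, apex=18.713, x_land=50.891, impact vy=-19.161
  bounce: vy ← 0.71·19.161 = 13.604
Arc 2: start y=0.000, vy=13.604 → t=2.774, apex=9.433, x_land=91.413, impact vy=-13.604
  bounce: vy ← 0.71·13.604 = 9.659
Arc 3: start y=0.000, vy=9.659 → t=1.969, apex=4.755, x_land=120.184, impact vy=-9.659
  bounce: vy ← 0.71·9.659 = 6.858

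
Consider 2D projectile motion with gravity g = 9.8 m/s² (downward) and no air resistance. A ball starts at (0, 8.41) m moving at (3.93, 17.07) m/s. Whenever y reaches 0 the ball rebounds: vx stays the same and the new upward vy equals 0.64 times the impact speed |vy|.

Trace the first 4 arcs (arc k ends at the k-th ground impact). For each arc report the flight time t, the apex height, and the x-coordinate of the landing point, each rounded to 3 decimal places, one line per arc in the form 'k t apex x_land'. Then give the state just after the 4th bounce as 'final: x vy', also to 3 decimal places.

1 3.921 23.277 15.411
2 2.790 9.534 26.375
3 1.785 3.905 33.392
4 1.143 1.600 37.883
final: 37.883 3.584

Arc 1: start y=8.410, vy=17.070 → t=3.921, apex=23.277, x_land=15.411, impact vy=-21.359
  bounce: vy ← 0.64·21.359 = 13.670
Arc 2: start y=0.000, vy=13.670 → t=2.790, apex=9.534, x_land=26.375, impact vy=-13.670
  bounce: vy ← 0.64·13.670 = 8.749
Arc 3: start y=0.000, vy=8.749 → t=1.785, apex=3.905, x_land=33.392, impact vy=-8.749
  bounce: vy ← 0.64·8.749 = 5.599
Arc 4: start y=0.000, vy=5.599 → t=1.143, apex=1.600, x_land=37.883, impact vy=-5.599
  bounce: vy ← 0.64·5.599 = 3.584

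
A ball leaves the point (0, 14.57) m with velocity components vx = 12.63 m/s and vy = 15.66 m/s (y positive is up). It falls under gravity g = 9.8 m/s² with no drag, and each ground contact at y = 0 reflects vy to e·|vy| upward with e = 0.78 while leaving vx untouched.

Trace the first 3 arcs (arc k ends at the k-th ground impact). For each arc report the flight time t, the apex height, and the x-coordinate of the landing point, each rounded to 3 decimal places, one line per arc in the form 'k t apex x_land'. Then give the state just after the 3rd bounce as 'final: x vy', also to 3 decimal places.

Arc 1: start y=14.570, vy=15.660 → t=3.949, apex=27.082, x_land=49.875, impact vy=-23.039
  bounce: vy ← 0.78·23.039 = 17.971
Arc 2: start y=0.000, vy=17.971 → t=3.667, apex=16.477, x_land=96.195, impact vy=-17.971
  bounce: vy ← 0.78·17.971 = 14.017
Arc 3: start y=0.000, vy=14.017 → t=2.861, apex=10.024, x_land=132.325, impact vy=-14.017
  bounce: vy ← 0.78·14.017 = 10.933

1 3.949 27.082 49.875
2 3.667 16.477 96.195
3 2.861 10.024 132.325
final: 132.325 10.933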